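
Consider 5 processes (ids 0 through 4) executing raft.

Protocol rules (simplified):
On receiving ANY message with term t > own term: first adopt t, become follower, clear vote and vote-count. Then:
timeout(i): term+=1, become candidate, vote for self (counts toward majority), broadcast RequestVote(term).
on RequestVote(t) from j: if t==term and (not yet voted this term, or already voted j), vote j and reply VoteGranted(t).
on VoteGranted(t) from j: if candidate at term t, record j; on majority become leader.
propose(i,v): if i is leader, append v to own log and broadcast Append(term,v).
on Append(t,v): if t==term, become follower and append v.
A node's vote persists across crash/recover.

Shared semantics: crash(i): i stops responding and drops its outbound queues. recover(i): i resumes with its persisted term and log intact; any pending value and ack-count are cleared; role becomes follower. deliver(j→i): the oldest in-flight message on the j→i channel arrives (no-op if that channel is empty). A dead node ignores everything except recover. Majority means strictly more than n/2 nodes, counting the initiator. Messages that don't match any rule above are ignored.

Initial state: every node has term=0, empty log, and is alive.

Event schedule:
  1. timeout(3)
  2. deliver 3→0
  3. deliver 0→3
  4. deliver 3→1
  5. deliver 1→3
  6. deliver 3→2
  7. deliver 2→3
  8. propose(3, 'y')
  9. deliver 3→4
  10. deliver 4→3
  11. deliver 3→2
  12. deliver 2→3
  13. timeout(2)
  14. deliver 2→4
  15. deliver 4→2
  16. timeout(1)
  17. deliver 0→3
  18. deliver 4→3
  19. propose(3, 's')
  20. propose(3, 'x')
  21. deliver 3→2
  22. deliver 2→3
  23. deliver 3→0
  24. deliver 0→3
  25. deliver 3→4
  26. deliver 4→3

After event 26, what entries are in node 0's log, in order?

y

e1 timeout(3): 3[cand,t=1,-]
e2 deliver 3→0: 0[foll,t=1,-]
e3 deliver 0→3: ·
e4 deliver 3→1: 1[foll,t=1,-]
e5 deliver 1→3: 3[lead,t=1,-]
e6 deliver 3→2: 2[foll,t=1,-]
e7 deliver 2→3: ·
e8 propose(3,'y'): 3[lead,t=1,y]
e9 deliver 3→4: 4[foll,t=1,-]
e10 deliver 4→3: ·
e11 deliver 3→2: 2[foll,t=1,y]
e12 deliver 2→3: ·
e13 timeout(2): 2[cand,t=2,y]
e14 deliver 2→4: 4[foll,t=2,-]
e15 deliver 4→2: ·
e16 timeout(1): 1[cand,t=2,-]
e17 deliver 0→3: ·
e18 deliver 4→3: ·
e19 propose(3,'s'): 3[lead,t=1,y,s]
e20 propose(3,'x'): 3[lead,t=1,y,s,x]
e21 deliver 3→2: ·
e22 deliver 2→3: 3[foll,t=2,y,s,x]
e23 deliver 3→0: 0[foll,t=1,y]
e24 deliver 0→3: ·
e25 deliver 3→4: ·
e26 deliver 4→3: ·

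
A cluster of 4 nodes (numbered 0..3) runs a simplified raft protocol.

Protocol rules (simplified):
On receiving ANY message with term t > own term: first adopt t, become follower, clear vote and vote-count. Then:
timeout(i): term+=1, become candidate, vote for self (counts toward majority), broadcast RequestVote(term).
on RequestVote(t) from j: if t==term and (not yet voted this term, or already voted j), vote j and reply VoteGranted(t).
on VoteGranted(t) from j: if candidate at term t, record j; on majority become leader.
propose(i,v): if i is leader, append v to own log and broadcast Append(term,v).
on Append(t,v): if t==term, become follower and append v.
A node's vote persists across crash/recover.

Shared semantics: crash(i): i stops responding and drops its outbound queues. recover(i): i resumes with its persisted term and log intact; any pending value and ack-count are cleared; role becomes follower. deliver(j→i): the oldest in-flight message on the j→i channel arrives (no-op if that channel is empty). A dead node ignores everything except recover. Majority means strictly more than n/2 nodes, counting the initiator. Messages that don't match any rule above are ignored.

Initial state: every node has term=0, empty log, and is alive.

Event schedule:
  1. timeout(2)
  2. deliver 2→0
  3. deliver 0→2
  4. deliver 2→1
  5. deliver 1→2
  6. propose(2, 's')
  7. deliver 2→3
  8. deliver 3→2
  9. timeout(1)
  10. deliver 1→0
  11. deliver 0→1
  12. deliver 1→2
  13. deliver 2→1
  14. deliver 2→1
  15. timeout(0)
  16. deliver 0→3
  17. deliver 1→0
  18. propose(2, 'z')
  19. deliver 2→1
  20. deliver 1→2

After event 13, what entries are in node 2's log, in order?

s

after 1 — timeout(2): n2:cand/t1/[-]
after 2 — deliver 2→0: n0:foll/t1/[-]
after 3 — deliver 0→2: ·
after 4 — deliver 2→1: n1:foll/t1/[-]
after 5 — deliver 1→2: n2:lead/t1/[-]
after 6 — propose(2,'s'): n2:lead/t1/[s]
after 7 — deliver 2→3: n3:foll/t1/[-]
after 8 — deliver 3→2: ·
after 9 — timeout(1): n1:cand/t2/[-]
after 10 — deliver 1→0: n0:foll/t2/[-]
after 11 — deliver 0→1: ·
after 12 — deliver 1→2: n2:foll/t2/[s]
after 13 — deliver 2→1: ·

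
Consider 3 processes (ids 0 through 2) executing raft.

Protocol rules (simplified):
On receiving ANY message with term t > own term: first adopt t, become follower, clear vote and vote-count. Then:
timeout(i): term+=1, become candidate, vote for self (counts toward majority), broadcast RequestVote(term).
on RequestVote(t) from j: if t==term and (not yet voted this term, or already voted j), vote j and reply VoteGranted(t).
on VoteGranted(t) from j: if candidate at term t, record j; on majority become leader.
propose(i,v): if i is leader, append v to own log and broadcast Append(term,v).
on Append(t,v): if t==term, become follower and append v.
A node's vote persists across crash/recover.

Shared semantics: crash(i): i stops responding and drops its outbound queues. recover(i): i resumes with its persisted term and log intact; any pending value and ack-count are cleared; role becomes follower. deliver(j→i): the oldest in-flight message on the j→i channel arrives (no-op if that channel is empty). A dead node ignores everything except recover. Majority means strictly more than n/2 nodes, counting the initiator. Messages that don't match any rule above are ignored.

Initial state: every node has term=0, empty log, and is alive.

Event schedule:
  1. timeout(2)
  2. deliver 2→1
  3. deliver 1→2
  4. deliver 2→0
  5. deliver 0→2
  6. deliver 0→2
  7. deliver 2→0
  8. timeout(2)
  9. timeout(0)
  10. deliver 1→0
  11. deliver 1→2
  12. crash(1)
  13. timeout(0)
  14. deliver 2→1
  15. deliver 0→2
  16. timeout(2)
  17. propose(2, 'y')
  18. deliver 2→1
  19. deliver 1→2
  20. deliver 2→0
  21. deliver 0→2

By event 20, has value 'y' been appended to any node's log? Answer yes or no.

no

1. timeout(2):  <2:cand t1 ->
2. deliver 2→1:  <1:foll t1 ->
3. deliver 1→2:  <2:lead t1 ->
4. deliver 2→0:  <0:foll t1 ->
5. deliver 0→2:  nop
6. deliver 0→2:  nop
7. deliver 2→0:  nop
8. timeout(2):  <2:cand t2 ->
9. timeout(0):  <0:cand t2 ->
10. deliver 1→0:  nop
11. deliver 1→2:  nop
12. crash(1):  <1:✗foll t1 ->
13. timeout(0):  <0:cand t3 ->
14. deliver 2→1:  nop
15. deliver 0→2:  nop
16. timeout(2):  <2:cand t3 ->
17. propose(2,'y'):  nop
18. deliver 2→1:  nop
19. deliver 1→2:  nop
20. deliver 2→0:  nop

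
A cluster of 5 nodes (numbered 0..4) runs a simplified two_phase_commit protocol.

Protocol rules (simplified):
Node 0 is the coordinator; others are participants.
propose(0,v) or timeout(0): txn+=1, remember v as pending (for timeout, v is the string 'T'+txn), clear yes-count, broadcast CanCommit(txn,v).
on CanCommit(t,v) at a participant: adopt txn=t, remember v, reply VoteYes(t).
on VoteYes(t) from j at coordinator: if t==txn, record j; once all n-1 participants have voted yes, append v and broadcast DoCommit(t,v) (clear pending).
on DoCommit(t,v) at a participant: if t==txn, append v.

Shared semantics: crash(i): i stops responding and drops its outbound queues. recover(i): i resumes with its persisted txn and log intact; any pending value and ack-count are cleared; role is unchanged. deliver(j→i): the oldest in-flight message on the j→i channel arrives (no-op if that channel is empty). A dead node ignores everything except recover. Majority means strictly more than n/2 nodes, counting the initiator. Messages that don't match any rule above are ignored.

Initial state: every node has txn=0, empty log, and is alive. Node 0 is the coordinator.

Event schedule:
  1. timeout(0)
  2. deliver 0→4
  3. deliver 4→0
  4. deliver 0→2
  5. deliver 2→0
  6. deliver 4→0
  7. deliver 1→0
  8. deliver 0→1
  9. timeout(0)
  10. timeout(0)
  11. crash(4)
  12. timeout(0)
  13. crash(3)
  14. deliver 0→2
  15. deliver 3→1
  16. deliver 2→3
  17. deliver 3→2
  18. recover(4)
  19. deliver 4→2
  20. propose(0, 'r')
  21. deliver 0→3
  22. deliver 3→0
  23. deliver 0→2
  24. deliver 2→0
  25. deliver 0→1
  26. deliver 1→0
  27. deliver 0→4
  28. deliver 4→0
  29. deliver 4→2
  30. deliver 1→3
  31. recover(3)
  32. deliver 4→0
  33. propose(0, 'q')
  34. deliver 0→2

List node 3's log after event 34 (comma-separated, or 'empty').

after 1 — timeout(0): n0:coor/t1/[-]
after 2 — deliver 0→4: n4:part/t1/[-]
after 3 — deliver 4→0: ·
after 4 — deliver 0→2: n2:part/t1/[-]
after 5 — deliver 2→0: ·
after 6 — deliver 4→0: ·
after 7 — deliver 1→0: ·
after 8 — deliver 0→1: n1:part/t1/[-]
after 9 — timeout(0): n0:coor/t2/[-]
after 10 — timeout(0): n0:coor/t3/[-]
after 11 — crash(4): n4:✗part/t1/[-]
after 12 — timeout(0): n0:coor/t4/[-]
after 13 — crash(3): n3:✗part/t0/[-]
after 14 — deliver 0→2: n2:part/t2/[-]
after 15 — deliver 3→1: ·
after 16 — deliver 2→3: ·
after 17 — deliver 3→2: ·
after 18 — recover(4): n4:part/t1/[-]
after 19 — deliver 4→2: ·
after 20 — propose(0,'r'): n0:coor/t5/[-]
after 21 — deliver 0→3: ·
after 22 — deliver 3→0: ·
after 23 — deliver 0→2: n2:part/t3/[-]
after 24 — deliver 2→0: ·
after 25 — deliver 0→1: n1:part/t2/[-]
after 26 — deliver 1→0: ·
after 27 — deliver 0→4: n4:part/t2/[-]
after 28 — deliver 4→0: ·
after 29 — deliver 4→2: ·
after 30 — deliver 1→3: ·
after 31 — recover(3): n3:part/t0/[-]
after 32 — deliver 4→0: ·
after 33 — propose(0,'q'): n0:coor/t6/[-]
after 34 — deliver 0→2: n2:part/t4/[-]

empty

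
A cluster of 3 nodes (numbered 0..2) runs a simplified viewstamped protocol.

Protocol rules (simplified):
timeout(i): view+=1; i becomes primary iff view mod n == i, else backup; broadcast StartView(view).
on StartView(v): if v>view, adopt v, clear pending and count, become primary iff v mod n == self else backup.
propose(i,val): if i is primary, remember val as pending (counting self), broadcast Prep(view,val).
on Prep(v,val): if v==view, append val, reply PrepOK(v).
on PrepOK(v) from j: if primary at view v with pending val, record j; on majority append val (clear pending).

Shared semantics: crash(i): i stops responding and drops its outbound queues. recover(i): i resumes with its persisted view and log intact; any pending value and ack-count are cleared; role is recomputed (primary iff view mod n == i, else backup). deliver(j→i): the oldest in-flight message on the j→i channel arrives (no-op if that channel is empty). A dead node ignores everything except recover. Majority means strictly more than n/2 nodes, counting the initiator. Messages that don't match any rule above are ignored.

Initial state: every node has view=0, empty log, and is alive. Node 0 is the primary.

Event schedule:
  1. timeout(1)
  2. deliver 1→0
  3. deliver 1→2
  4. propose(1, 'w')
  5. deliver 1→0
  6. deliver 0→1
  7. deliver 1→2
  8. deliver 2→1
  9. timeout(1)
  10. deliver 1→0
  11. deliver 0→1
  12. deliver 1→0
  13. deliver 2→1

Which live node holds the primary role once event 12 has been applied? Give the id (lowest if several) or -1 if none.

-1

step 1 timeout(1): 1={prim,v=1,log=-}
step 2 deliver 1→0: 0={back,v=1,log=-}
step 3 deliver 1→2: 2={back,v=1,log=-}
step 4 propose(1,'w'): —
step 5 deliver 1→0: 0={back,v=1,log=w}
step 6 deliver 0→1: 1={prim,v=1,log=w}
step 7 deliver 1→2: 2={back,v=1,log=w}
step 8 deliver 2→1: —
step 9 timeout(1): 1={back,v=2,log=w}
step 10 deliver 1→0: 0={back,v=2,log=w}
step 11 deliver 0→1: —
step 12 deliver 1→0: —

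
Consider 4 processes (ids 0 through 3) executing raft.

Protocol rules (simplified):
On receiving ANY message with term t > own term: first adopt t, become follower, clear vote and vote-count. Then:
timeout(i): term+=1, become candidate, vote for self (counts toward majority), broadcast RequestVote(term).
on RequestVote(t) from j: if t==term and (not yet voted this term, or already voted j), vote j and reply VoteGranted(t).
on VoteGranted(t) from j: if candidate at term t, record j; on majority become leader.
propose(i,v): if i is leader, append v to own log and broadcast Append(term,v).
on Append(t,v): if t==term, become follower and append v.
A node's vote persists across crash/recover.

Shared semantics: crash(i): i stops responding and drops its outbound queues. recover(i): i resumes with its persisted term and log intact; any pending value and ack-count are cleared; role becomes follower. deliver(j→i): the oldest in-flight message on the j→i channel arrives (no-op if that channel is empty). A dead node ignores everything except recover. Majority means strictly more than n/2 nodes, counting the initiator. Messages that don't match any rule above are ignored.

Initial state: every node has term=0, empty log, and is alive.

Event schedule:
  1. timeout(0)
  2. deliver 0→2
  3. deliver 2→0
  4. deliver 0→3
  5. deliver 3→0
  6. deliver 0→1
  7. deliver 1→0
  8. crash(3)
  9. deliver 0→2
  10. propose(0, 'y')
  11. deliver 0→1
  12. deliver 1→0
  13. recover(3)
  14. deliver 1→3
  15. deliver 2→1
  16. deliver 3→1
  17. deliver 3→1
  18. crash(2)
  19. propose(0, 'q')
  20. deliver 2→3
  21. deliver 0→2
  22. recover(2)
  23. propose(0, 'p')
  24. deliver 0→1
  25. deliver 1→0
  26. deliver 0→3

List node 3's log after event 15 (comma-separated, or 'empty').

empty

[1] timeout(0) → N0(cand t1 [-])
[2] deliver 0→2 → N2(foll t1 [-])
[3] deliver 2→0 → ∅
[4] deliver 0→3 → N3(foll t1 [-])
[5] deliver 3→0 → N0(lead t1 [-])
[6] deliver 0→1 → N1(foll t1 [-])
[7] deliver 1→0 → ∅
[8] crash(3) → N3(✗foll t1 [-])
[9] deliver 0→2 → ∅
[10] propose(0,'y') → N0(lead t1 [y])
[11] deliver 0→1 → N1(foll t1 [y])
[12] deliver 1→0 → ∅
[13] recover(3) → N3(foll t1 [-])
[14] deliver 1→3 → ∅
[15] deliver 2→1 → ∅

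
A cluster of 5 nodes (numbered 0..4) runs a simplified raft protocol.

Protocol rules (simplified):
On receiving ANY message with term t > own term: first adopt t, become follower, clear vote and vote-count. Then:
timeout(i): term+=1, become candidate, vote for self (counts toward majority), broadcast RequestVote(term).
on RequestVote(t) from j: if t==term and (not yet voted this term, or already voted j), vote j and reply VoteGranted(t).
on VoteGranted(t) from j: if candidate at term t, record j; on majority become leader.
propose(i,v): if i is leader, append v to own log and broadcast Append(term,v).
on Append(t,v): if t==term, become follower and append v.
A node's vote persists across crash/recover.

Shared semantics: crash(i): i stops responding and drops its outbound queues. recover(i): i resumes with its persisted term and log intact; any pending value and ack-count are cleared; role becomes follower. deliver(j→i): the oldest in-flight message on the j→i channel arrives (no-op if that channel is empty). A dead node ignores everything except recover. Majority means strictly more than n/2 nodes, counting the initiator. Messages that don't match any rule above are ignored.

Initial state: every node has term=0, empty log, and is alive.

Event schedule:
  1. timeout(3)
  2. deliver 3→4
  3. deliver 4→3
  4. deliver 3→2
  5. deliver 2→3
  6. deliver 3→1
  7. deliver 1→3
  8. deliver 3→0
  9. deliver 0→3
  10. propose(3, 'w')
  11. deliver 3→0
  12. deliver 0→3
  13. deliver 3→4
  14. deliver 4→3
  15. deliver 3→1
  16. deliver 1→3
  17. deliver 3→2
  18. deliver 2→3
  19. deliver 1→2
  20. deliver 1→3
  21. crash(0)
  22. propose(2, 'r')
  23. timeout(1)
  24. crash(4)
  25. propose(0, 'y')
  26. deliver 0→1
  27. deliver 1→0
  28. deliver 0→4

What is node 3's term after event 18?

1

after 1 — timeout(3): n3:cand/t1/[-]
after 2 — deliver 3→4: n4:foll/t1/[-]
after 3 — deliver 4→3: ·
after 4 — deliver 3→2: n2:foll/t1/[-]
after 5 — deliver 2→3: n3:lead/t1/[-]
after 6 — deliver 3→1: n1:foll/t1/[-]
after 7 — deliver 1→3: ·
after 8 — deliver 3→0: n0:foll/t1/[-]
after 9 — deliver 0→3: ·
after 10 — propose(3,'w'): n3:lead/t1/[w]
after 11 — deliver 3→0: n0:foll/t1/[w]
after 12 — deliver 0→3: ·
after 13 — deliver 3→4: n4:foll/t1/[w]
after 14 — deliver 4→3: ·
after 15 — deliver 3→1: n1:foll/t1/[w]
after 16 — deliver 1→3: ·
after 17 — deliver 3→2: n2:foll/t1/[w]
after 18 — deliver 2→3: ·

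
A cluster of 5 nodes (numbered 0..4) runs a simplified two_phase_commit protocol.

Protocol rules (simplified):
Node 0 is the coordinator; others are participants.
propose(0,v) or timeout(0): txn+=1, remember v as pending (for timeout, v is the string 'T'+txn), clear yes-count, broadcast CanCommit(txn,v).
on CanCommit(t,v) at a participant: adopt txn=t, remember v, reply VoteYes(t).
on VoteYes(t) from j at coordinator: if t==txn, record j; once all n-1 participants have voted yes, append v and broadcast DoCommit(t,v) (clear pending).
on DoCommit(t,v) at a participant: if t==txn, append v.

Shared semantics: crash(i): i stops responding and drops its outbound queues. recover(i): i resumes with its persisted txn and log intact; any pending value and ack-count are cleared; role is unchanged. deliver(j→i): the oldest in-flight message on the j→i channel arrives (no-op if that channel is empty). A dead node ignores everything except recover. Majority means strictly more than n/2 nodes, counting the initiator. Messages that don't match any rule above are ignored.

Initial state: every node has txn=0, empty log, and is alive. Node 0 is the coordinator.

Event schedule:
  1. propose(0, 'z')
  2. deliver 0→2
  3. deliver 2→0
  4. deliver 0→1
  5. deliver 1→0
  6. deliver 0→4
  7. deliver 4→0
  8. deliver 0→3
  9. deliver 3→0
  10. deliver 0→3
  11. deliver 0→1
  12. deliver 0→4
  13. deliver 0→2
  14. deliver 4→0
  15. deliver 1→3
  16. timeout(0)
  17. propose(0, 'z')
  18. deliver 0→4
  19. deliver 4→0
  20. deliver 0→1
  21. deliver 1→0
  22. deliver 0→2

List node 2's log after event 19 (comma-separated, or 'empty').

1. propose(0,'z'):  <0:coor t1 ->
2. deliver 0→2:  <2:part t1 ->
3. deliver 2→0:  nop
4. deliver 0→1:  <1:part t1 ->
5. deliver 1→0:  nop
6. deliver 0→4:  <4:part t1 ->
7. deliver 4→0:  nop
8. deliver 0→3:  <3:part t1 ->
9. deliver 3→0:  <0:coor t1 z>
10. deliver 0→3:  <3:part t1 z>
11. deliver 0→1:  <1:part t1 z>
12. deliver 0→4:  <4:part t1 z>
13. deliver 0→2:  <2:part t1 z>
14. deliver 4→0:  nop
15. deliver 1→3:  nop
16. timeout(0):  <0:coor t2 z>
17. propose(0,'z'):  <0:coor t3 z>
18. deliver 0→4:  <4:part t2 z>
19. deliver 4→0:  nop

z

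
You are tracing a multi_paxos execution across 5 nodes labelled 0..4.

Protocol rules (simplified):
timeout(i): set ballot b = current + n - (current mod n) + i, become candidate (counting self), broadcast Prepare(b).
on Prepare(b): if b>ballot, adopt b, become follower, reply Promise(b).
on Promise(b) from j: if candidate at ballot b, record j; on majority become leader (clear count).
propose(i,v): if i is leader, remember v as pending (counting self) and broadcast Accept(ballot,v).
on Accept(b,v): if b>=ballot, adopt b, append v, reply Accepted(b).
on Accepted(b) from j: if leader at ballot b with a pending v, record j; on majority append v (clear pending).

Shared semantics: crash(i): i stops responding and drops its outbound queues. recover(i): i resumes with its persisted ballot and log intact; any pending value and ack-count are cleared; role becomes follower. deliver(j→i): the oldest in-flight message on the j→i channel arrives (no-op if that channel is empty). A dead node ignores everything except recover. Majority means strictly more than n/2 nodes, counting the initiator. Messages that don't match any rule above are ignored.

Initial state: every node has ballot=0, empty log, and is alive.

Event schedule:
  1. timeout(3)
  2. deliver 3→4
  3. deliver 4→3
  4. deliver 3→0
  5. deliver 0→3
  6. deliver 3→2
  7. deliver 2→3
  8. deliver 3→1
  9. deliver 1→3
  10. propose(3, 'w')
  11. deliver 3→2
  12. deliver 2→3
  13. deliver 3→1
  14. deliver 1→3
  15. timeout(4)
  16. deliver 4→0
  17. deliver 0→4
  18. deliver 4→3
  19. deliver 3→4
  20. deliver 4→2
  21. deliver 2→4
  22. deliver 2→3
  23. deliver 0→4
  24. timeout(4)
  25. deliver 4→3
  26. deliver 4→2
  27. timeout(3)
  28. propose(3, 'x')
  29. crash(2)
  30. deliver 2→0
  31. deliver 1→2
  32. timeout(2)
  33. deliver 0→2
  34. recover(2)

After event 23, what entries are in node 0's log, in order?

step 1 timeout(3): 3={cand,b=8,log=-}
step 2 deliver 3→4: 4={foll,b=8,log=-}
step 3 deliver 4→3: —
step 4 deliver 3→0: 0={foll,b=8,log=-}
step 5 deliver 0→3: 3={lead,b=8,log=-}
step 6 deliver 3→2: 2={foll,b=8,log=-}
step 7 deliver 2→3: —
step 8 deliver 3→1: 1={foll,b=8,log=-}
step 9 deliver 1→3: —
step 10 propose(3,'w'): —
step 11 deliver 3→2: 2={foll,b=8,log=w}
step 12 deliver 2→3: —
step 13 deliver 3→1: 1={foll,b=8,log=w}
step 14 deliver 1→3: 3={lead,b=8,log=w}
step 15 timeout(4): 4={cand,b=14,log=-}
step 16 deliver 4→0: 0={foll,b=14,log=-}
step 17 deliver 0→4: —
step 18 deliver 4→3: 3={foll,b=14,log=w}
step 19 deliver 3→4: —
step 20 deliver 4→2: 2={foll,b=14,log=w}
step 21 deliver 2→4: 4={lead,b=14,log=-}
step 22 deliver 2→3: —
step 23 deliver 0→4: —

empty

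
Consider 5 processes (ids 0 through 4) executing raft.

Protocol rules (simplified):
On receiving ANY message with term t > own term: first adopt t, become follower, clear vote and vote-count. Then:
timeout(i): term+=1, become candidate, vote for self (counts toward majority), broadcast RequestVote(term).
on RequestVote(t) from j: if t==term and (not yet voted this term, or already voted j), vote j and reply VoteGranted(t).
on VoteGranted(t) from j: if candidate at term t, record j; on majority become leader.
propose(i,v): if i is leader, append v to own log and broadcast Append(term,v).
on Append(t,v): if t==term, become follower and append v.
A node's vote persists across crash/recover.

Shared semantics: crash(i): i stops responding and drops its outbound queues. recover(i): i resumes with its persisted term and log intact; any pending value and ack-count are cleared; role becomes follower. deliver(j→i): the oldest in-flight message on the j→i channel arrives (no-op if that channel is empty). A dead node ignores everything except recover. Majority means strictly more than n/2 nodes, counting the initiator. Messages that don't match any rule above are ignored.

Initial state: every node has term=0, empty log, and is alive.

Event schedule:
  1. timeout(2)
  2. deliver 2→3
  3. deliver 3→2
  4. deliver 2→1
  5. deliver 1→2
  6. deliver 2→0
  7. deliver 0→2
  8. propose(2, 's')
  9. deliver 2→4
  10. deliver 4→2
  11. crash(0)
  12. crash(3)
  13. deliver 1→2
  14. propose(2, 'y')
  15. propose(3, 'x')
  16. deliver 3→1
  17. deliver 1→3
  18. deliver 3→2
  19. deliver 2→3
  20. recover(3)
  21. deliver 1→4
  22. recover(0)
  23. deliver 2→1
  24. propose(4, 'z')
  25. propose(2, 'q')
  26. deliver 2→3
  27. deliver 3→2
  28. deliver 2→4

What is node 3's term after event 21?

1. timeout(2):  <2:cand t1 ->
2. deliver 2→3:  <3:foll t1 ->
3. deliver 3→2:  nop
4. deliver 2→1:  <1:foll t1 ->
5. deliver 1→2:  <2:lead t1 ->
6. deliver 2→0:  <0:foll t1 ->
7. deliver 0→2:  nop
8. propose(2,'s'):  <2:lead t1 s>
9. deliver 2→4:  <4:foll t1 ->
10. deliver 4→2:  nop
11. crash(0):  <0:✗foll t1 ->
12. crash(3):  <3:✗foll t1 ->
13. deliver 1→2:  nop
14. propose(2,'y'):  <2:lead t1 s,y>
15. propose(3,'x'):  nop
16. deliver 3→1:  nop
17. deliver 1→3:  nop
18. deliver 3→2:  nop
19. deliver 2→3:  nop
20. recover(3):  <3:foll t1 ->
21. deliver 1→4:  nop

1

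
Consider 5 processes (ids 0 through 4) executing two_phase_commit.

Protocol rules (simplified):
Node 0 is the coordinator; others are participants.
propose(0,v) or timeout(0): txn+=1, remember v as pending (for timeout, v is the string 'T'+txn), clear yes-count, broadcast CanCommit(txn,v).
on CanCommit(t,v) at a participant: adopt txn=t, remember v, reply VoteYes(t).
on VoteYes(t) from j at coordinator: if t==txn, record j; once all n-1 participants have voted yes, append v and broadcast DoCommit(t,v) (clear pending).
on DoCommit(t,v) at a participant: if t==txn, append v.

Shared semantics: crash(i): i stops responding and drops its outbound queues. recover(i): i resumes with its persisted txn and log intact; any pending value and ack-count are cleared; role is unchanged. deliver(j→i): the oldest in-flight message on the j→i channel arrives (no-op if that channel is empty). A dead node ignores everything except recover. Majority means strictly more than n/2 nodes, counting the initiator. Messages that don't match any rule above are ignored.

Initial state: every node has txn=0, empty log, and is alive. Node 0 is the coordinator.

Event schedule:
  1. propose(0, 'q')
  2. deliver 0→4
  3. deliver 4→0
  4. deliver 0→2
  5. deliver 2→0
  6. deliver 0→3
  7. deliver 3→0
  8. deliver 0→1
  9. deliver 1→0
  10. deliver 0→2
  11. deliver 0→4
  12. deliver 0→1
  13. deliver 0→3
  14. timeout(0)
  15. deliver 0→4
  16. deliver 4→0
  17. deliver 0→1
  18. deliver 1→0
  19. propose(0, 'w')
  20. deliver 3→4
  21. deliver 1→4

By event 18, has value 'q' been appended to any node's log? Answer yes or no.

yes

after 1 — propose(0,'q'): n0:coor/t1/[-]
after 2 — deliver 0→4: n4:part/t1/[-]
after 3 — deliver 4→0: ·
after 4 — deliver 0→2: n2:part/t1/[-]
after 5 — deliver 2→0: ·
after 6 — deliver 0→3: n3:part/t1/[-]
after 7 — deliver 3→0: ·
after 8 — deliver 0→1: n1:part/t1/[-]
after 9 — deliver 1→0: n0:coor/t1/[q]
after 10 — deliver 0→2: n2:part/t1/[q]
after 11 — deliver 0→4: n4:part/t1/[q]
after 12 — deliver 0→1: n1:part/t1/[q]
after 13 — deliver 0→3: n3:part/t1/[q]
after 14 — timeout(0): n0:coor/t2/[q]
after 15 — deliver 0→4: n4:part/t2/[q]
after 16 — deliver 4→0: ·
after 17 — deliver 0→1: n1:part/t2/[q]
after 18 — deliver 1→0: ·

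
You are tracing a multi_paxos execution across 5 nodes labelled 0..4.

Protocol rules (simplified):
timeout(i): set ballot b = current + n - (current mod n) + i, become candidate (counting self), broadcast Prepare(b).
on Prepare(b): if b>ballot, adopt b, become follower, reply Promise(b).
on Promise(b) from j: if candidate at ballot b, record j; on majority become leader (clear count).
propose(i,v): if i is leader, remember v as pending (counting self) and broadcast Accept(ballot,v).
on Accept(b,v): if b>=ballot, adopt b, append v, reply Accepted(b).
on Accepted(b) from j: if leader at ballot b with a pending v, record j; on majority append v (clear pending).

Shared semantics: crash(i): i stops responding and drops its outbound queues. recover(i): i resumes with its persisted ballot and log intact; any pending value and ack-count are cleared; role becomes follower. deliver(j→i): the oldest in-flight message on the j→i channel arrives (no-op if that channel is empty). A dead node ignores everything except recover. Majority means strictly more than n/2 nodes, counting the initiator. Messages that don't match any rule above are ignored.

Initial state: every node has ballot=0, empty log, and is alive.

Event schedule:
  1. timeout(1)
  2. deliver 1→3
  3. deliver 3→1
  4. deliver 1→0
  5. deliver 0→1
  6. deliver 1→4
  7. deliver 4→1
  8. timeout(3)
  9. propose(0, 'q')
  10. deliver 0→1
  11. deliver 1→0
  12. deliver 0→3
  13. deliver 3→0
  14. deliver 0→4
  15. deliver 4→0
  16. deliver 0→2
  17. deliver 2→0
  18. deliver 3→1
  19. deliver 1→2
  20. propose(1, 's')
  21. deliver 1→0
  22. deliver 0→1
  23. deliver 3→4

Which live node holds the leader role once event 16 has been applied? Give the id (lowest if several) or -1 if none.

1

after 1 — timeout(1): n1:cand/b6/[-]
after 2 — deliver 1→3: n3:foll/b6/[-]
after 3 — deliver 3→1: ·
after 4 — deliver 1→0: n0:foll/b6/[-]
after 5 — deliver 0→1: n1:lead/b6/[-]
after 6 — deliver 1→4: n4:foll/b6/[-]
after 7 — deliver 4→1: ·
after 8 — timeout(3): n3:cand/b13/[-]
after 9 — propose(0,'q'): ·
after 10 — deliver 0→1: ·
after 11 — deliver 1→0: ·
after 12 — deliver 0→3: ·
after 13 — deliver 3→0: n0:foll/b13/[-]
after 14 — deliver 0→4: ·
after 15 — deliver 4→0: ·
after 16 — deliver 0→2: ·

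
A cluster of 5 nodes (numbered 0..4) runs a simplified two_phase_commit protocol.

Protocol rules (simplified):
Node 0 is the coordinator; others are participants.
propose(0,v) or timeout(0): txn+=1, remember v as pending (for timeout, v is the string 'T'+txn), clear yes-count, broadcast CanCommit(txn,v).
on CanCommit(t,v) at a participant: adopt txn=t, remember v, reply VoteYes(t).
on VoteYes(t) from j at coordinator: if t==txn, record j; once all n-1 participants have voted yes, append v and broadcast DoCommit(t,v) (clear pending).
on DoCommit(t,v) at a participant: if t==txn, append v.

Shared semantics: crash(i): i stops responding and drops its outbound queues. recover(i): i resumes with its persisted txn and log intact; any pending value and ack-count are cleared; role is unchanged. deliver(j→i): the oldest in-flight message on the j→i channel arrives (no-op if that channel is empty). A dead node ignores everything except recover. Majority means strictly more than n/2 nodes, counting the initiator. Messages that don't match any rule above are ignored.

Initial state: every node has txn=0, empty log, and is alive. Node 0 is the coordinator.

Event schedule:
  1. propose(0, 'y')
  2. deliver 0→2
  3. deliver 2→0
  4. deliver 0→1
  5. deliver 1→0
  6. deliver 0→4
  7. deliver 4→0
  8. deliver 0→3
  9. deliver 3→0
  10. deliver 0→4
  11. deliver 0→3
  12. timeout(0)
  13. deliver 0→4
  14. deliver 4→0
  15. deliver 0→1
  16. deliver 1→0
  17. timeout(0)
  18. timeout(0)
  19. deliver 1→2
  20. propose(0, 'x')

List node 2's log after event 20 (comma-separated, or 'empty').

1. propose(0,'y'):  <0:coor t1 ->
2. deliver 0→2:  <2:part t1 ->
3. deliver 2→0:  nop
4. deliver 0→1:  <1:part t1 ->
5. deliver 1→0:  nop
6. deliver 0→4:  <4:part t1 ->
7. deliver 4→0:  nop
8. deliver 0→3:  <3:part t1 ->
9. deliver 3→0:  <0:coor t1 y>
10. deliver 0→4:  <4:part t1 y>
11. deliver 0→3:  <3:part t1 y>
12. timeout(0):  <0:coor t2 y>
13. deliver 0→4:  <4:part t2 y>
14. deliver 4→0:  nop
15. deliver 0→1:  <1:part t1 y>
16. deliver 1→0:  nop
17. timeout(0):  <0:coor t3 y>
18. timeout(0):  <0:coor t4 y>
19. deliver 1→2:  nop
20. propose(0,'x'):  <0:coor t5 y>

empty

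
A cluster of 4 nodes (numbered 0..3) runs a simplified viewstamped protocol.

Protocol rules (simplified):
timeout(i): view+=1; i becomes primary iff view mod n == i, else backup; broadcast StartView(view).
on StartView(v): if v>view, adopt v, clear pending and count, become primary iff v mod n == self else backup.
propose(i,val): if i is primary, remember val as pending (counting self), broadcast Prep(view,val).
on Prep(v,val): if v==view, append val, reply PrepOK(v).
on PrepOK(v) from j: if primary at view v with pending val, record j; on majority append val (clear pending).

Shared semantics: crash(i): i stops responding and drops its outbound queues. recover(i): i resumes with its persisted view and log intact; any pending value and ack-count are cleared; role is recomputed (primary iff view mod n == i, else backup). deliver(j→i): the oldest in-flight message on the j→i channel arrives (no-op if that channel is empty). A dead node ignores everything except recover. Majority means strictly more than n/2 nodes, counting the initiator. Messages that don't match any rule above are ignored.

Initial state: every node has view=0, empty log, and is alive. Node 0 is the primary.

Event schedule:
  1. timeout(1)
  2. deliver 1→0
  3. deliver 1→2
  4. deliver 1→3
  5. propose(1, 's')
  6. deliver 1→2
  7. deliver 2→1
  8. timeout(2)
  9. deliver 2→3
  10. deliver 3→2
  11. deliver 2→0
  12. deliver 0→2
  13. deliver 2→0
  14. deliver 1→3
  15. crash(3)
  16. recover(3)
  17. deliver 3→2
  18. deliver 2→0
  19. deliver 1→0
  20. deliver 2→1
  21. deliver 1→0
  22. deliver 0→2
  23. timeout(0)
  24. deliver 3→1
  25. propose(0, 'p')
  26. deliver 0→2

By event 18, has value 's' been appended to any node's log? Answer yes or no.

after 1 — timeout(1): n1:prim/v1/[-]
after 2 — deliver 1→0: n0:back/v1/[-]
after 3 — deliver 1→2: n2:back/v1/[-]
after 4 — deliver 1→3: n3:back/v1/[-]
after 5 — propose(1,'s'): ·
after 6 — deliver 1→2: n2:back/v1/[s]
after 7 — deliver 2→1: ·
after 8 — timeout(2): n2:prim/v2/[s]
after 9 — deliver 2→3: n3:back/v2/[-]
after 10 — deliver 3→2: ·
after 11 — deliver 2→0: n0:back/v2/[-]
after 12 — deliver 0→2: ·
after 13 — deliver 2→0: ·
after 14 — deliver 1→3: ·
after 15 — crash(3): n3:✗back/v2/[-]
after 16 — recover(3): n3:back/v2/[-]
after 17 — deliver 3→2: ·
after 18 — deliver 2→0: ·

yes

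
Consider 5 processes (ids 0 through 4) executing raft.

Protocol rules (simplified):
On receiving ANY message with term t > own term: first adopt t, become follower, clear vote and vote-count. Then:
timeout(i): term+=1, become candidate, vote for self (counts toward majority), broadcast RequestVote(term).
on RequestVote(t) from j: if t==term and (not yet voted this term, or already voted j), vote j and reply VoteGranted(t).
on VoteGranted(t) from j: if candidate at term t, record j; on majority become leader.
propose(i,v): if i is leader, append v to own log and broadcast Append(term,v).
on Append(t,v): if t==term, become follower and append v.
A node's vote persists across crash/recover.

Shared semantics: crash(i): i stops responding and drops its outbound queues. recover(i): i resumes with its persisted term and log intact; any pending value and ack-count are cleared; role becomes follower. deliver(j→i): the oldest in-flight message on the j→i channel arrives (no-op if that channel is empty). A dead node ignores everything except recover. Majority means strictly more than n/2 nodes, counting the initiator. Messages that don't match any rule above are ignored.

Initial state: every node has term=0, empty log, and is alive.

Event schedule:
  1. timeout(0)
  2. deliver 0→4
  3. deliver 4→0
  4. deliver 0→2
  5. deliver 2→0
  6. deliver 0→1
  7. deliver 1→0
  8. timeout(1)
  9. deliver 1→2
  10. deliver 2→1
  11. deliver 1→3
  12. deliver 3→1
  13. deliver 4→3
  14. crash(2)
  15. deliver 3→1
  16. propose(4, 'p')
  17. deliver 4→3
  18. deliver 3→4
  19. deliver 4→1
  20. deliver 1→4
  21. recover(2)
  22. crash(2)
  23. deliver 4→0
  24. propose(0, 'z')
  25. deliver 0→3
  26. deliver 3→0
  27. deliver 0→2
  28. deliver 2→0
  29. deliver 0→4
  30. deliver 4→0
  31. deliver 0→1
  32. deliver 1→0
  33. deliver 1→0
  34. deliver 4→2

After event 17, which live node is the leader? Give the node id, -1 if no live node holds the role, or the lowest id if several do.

after 1 — timeout(0): n0:cand/t1/[-]
after 2 — deliver 0→4: n4:foll/t1/[-]
after 3 — deliver 4→0: ·
after 4 — deliver 0→2: n2:foll/t1/[-]
after 5 — deliver 2→0: n0:lead/t1/[-]
after 6 — deliver 0→1: n1:foll/t1/[-]
after 7 — deliver 1→0: ·
after 8 — timeout(1): n1:cand/t2/[-]
after 9 — deliver 1→2: n2:foll/t2/[-]
after 10 — deliver 2→1: ·
after 11 — deliver 1→3: n3:foll/t2/[-]
after 12 — deliver 3→1: n1:lead/t2/[-]
after 13 — deliver 4→3: ·
after 14 — crash(2): n2:✗foll/t2/[-]
after 15 — deliver 3→1: ·
after 16 — propose(4,'p'): ·
after 17 — deliver 4→3: ·

0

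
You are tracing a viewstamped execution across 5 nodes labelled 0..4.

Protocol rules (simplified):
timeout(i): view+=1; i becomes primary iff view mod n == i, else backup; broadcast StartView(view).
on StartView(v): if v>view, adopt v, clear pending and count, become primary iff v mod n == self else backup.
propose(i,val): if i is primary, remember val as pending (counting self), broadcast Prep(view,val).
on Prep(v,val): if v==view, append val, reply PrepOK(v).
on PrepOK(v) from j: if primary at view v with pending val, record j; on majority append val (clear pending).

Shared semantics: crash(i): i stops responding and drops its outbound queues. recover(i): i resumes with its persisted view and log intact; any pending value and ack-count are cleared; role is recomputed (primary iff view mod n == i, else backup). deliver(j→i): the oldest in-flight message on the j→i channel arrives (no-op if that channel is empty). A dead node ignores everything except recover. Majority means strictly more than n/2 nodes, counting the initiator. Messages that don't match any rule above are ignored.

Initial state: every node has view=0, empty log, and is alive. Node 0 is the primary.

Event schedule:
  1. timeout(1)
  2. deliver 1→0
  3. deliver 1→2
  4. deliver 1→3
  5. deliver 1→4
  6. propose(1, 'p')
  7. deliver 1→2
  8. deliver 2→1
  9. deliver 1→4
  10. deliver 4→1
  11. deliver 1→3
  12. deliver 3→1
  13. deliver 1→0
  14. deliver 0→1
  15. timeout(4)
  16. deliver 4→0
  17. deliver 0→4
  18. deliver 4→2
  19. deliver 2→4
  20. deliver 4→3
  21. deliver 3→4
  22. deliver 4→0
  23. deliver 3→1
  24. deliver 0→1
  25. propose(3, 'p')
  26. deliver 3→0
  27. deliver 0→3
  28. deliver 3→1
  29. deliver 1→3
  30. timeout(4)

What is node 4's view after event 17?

2

[1] timeout(1) → N1(prim v1 [-])
[2] deliver 1→0 → N0(back v1 [-])
[3] deliver 1→2 → N2(back v1 [-])
[4] deliver 1→3 → N3(back v1 [-])
[5] deliver 1→4 → N4(back v1 [-])
[6] propose(1,'p') → ∅
[7] deliver 1→2 → N2(back v1 [p])
[8] deliver 2→1 → ∅
[9] deliver 1→4 → N4(back v1 [p])
[10] deliver 4→1 → N1(prim v1 [p])
[11] deliver 1→3 → N3(back v1 [p])
[12] deliver 3→1 → ∅
[13] deliver 1→0 → N0(back v1 [p])
[14] deliver 0→1 → ∅
[15] timeout(4) → N4(back v2 [p])
[16] deliver 4→0 → N0(back v2 [p])
[17] deliver 0→4 → ∅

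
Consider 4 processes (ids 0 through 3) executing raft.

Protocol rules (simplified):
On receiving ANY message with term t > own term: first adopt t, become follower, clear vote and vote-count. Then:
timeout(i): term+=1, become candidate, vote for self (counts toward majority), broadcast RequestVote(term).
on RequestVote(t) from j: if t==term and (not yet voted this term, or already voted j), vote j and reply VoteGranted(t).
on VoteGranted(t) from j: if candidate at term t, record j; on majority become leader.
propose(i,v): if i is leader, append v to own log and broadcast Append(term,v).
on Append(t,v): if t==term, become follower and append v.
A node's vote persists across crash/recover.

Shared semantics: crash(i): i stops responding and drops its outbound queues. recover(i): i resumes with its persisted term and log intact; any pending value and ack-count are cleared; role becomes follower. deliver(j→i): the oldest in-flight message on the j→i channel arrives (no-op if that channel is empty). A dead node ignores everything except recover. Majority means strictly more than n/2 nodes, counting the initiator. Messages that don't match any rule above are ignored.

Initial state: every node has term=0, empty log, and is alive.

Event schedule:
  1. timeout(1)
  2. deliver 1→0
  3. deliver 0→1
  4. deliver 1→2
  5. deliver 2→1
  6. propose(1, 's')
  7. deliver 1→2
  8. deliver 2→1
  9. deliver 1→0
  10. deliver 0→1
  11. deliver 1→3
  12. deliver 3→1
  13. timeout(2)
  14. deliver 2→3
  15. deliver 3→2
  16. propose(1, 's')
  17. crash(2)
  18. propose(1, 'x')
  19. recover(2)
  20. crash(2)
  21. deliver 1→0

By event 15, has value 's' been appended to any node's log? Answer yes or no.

yes

1. timeout(1):  <1:cand t1 ->
2. deliver 1→0:  <0:foll t1 ->
3. deliver 0→1:  nop
4. deliver 1→2:  <2:foll t1 ->
5. deliver 2→1:  <1:lead t1 ->
6. propose(1,'s'):  <1:lead t1 s>
7. deliver 1→2:  <2:foll t1 s>
8. deliver 2→1:  nop
9. deliver 1→0:  <0:foll t1 s>
10. deliver 0→1:  nop
11. deliver 1→3:  <3:foll t1 ->
12. deliver 3→1:  nop
13. timeout(2):  <2:cand t2 s>
14. deliver 2→3:  <3:foll t2 ->
15. deliver 3→2:  nop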